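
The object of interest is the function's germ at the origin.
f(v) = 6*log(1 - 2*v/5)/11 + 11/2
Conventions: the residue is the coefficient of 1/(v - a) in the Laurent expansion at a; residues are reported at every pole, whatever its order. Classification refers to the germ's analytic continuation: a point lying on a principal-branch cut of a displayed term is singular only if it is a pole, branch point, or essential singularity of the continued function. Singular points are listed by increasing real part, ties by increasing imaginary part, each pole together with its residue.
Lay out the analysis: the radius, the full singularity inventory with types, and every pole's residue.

Branch term (6/11)*log(1 - v/(5/2)): its argument vanishes at v = 5/2, a logarithmic branch point, modulus 5/2.
The radius of convergence is the smallest modulus among the singular points: 5/2.

Radius of convergence at 0: 5/2.
At 5/2: a logarithmic branch point.


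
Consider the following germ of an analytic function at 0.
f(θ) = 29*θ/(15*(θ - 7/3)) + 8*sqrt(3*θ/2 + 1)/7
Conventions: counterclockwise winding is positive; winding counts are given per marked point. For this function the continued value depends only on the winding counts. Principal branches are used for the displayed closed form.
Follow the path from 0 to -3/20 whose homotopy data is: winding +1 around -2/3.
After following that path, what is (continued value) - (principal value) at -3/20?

The rational part is single-valued and drops out of the difference; each branch term changes only by its own monodromy.
(8/7)*sqrt(1 - θ/(-2/3)): winding +1 is odd, the square root flips sign, contributing -2*(8/7)*sqrt(1 - (-3/20)/(-2/3)) = -2*(8/7)*sqrt(31/40) = -(4/35)*sqrt(310).
Summing the contributions at θ = -3/20 gives -(4/35)*sqrt(310).

Continued minus principal equals -(4/35)*sqrt(310).


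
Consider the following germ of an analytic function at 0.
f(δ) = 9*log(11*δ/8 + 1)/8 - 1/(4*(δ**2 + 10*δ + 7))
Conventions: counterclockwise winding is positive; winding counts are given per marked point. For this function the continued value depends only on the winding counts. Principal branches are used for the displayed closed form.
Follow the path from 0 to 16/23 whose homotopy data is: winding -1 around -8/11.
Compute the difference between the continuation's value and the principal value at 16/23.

The rational part is single-valued and drops out of the difference; each branch term changes only by its own monodromy.
(9/8)*log(1 - δ/(-8/11)): each positive loop around -8/11 adds 2*pi*i to the log, so winding -1 contributes (9/8)*(-1)*2*pi*i = -(9/4)*pi*i.
Summing the contributions at δ = 16/23 gives -(9/4)*pi*i.

Continued minus principal equals -(9/4)*pi*i.


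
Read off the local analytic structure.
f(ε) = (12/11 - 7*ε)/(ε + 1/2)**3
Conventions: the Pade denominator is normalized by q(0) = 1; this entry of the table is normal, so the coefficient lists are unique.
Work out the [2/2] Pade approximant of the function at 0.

Taylor coefficients needed (expand at 0): a_0 = 96/11, a_1 = -1192/11, a_2 = 6000/11, a_3 = -22464/11, a_4 = 72320/11.
Write the denominator as Q(ε) = 1 + q1*ε + q2*ε^2. Requiring Q*f - P = O(ε^5) with deg P <= 2 kills the coefficients of ε^3..ε^4 in Q*f:
  ε^3: a_3 + q1*a_2 + q2*a_1 = 0, i.e. -22464/11 + (6000/11)*q1 + (-1192/11)*q2 = 0.
  ε^4: a_4 + q1*a_3 + q2*a_2 = 0, i.e. 72320/11 + (-22464/11)*q1 + (6000/11)*q2 = 0.
Solving this linear system: q1 = 189760/36027, q2 = 92072/12009.
The numerator is Q*f truncated at degree 2: P0 = a_0 = 96/11; P1 = a_1 + q1*a_0 = -8242408/132099; P2 = a_2 + q1*a_1 + q2*a_0 = 16484816/396297.

The Pade approximant has numerator coefficients [96/11, -8242408/132099, 16484816/396297]; denominator coefficients [1, 189760/36027, 92072/12009].


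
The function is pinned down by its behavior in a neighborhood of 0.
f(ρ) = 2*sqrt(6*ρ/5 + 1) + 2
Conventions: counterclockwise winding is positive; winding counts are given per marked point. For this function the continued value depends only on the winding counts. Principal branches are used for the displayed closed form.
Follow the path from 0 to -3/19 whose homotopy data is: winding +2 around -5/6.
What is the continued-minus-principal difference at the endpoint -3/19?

The rational part is single-valued and drops out of the difference; each branch term changes only by its own monodromy.
(2)*sqrt(1 - ρ/(-5/6)): winding +2 is even, the square root returns to the same sheet, contribution 0.
Summing the contributions at ρ = -3/19 gives 0.

Continued minus principal equals 0.


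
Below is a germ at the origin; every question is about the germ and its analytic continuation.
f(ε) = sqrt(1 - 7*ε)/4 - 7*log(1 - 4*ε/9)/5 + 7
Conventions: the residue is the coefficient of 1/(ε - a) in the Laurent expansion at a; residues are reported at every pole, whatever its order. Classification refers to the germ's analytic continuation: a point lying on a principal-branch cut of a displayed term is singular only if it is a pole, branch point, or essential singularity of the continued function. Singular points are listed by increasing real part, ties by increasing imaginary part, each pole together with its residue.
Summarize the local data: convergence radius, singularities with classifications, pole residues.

Branch term (1/4)*sqrt(1 - ε/(1/7)): its argument vanishes at ε = 1/7, a square-root branch point, modulus 1/7.
Branch term (-7/5)*log(1 - ε/(9/4)): its argument vanishes at ε = 9/4, a logarithmic branch point, modulus 9/4.
The radius of convergence is the smallest modulus among the singular points: 1/7.
List the singular points by increasing real part (a conjugate pair: the negative imaginary part first).

Radius of convergence at 0: 1/7.
At 1/7: an algebraic (square-root) branch point.
At 9/4: a logarithmic branch point.


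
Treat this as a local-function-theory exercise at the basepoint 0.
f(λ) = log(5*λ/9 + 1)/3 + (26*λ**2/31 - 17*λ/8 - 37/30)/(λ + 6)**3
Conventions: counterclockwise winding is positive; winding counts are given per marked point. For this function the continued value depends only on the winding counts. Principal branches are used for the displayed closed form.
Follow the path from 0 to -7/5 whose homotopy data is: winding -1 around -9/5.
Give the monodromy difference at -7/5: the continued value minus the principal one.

Continued minus principal equals -(2/3)*pi*i.

The rational part is single-valued and drops out of the difference; each branch term changes only by its own monodromy.
(1/3)*log(1 - λ/(-9/5)): each positive loop around -9/5 adds 2*pi*i to the log, so winding -1 contributes (1/3)*(-1)*2*pi*i = -(2/3)*pi*i.
Summing the contributions at λ = -7/5 gives -(2/3)*pi*i.


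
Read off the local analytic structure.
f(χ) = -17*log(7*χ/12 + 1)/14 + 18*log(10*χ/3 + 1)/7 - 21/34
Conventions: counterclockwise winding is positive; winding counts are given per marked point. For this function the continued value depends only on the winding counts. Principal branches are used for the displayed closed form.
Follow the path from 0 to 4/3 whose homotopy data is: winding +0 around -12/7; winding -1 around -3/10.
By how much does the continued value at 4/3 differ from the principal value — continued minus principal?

Continued minus principal equals -(36/7)*pi*i.

The rational part is single-valued and drops out of the difference; each branch term changes only by its own monodromy.
(-17/14)*log(1 - χ/(-12/7)): winding 0 around -12/7, so this term returns to its principal value, contribution 0.
(18/7)*log(1 - χ/(-3/10)): each positive loop around -3/10 adds 2*pi*i to the log, so winding -1 contributes (18/7)*(-1)*2*pi*i = -(36/7)*pi*i.
Summing the contributions at χ = 4/3 gives -(36/7)*pi*i.


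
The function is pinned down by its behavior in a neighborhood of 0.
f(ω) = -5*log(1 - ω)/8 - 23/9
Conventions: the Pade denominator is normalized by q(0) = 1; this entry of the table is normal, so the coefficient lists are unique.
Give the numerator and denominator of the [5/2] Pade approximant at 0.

The Pade approximant has numerator coefficients [-23/9, 2155/504, -5435/3024, 5/84, 5/672, 1/1008]; denominator coefficients [1, -10/7, 10/21].

Taylor coefficients needed (expand at 0): a_0 = -23/9, a_1 = 5/8, a_2 = 5/16, a_3 = 5/24, a_4 = 5/32, a_5 = 1/8, a_6 = 5/48, a_7 = 5/56.
Write the denominator as Q(ω) = 1 + q1*ω + q2*ω^2. Requiring Q*f - P = O(ω^8) with deg P <= 5 kills the coefficients of ω^6..ω^7 in Q*f:
  ω^6: a_6 + q1*a_5 + q2*a_4 = 0, i.e. 5/48 + (1/8)*q1 + (5/32)*q2 = 0.
  ω^7: a_7 + q1*a_6 + q2*a_5 = 0, i.e. 5/56 + (5/48)*q1 + (1/8)*q2 = 0.
Solving this linear system: q1 = -10/7, q2 = 10/21.
The numerator is Q*f truncated at degree 5: P0 = a_0 = -23/9; P1 = a_1 + q1*a_0 = 2155/504; P2 = a_2 + q1*a_1 + q2*a_0 = -5435/3024; P3 = a_3 + q1*a_2 + q2*a_1 = 5/84; P4 = a_4 + q1*a_3 + q2*a_2 = 5/672; P5 = a_5 + q1*a_4 + q2*a_3 = 1/1008.


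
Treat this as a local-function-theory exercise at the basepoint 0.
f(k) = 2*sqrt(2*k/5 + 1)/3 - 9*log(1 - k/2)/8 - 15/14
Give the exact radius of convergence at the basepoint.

Branch term (2/3)*sqrt(1 - k/(-5/2)): its argument vanishes at k = -5/2, a square-root branch point, modulus 5/2.
Branch term (-9/8)*log(1 - k/(2)): its argument vanishes at k = 2, a logarithmic branch point, modulus 2.
The radius of convergence is the smallest modulus among the singular points: 2.

The radius of convergence is 2.


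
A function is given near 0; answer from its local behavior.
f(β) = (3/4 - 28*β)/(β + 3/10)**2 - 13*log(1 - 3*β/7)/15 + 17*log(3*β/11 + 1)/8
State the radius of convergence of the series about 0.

Denominator factor (β + 3/10)^2: pole of order 2 at -3/10, modulus 3/10.
Branch term (17/8)*log(1 - β/(-11/3)): its argument vanishes at β = -11/3, a logarithmic branch point, modulus 11/3.
Branch term (-13/15)*log(1 - β/(7/3)): its argument vanishes at β = 7/3, a logarithmic branch point, modulus 7/3.
The radius of convergence is the smallest modulus among the singular points: 3/10.

The radius of convergence is 3/10.


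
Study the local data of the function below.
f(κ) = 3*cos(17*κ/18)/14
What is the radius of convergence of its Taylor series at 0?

The factor cos(17*κ/18) is entire and contributes no finite singular point.
The polynomial part has no poles.
No finite singular points: the Taylor series at 0 converges everywhere.

The radius of convergence is infinite.


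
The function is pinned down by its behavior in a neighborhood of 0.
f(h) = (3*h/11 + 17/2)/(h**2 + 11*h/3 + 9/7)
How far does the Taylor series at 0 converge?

The radius of convergence is 11/6 - (1/42)*sqrt(3661).

Denominator factor (h**2 + 11*h/3 + 9/7): discriminant 523/63, real irrational roots -11/6 + (1/42)*sqrt(3661) and -11/6 - (1/42)*sqrt(3661); poles of order 1, moduli 11/6 - (1/42)*sqrt(3661) and 11/6 + (1/42)*sqrt(3661).
The radius of convergence is the smallest modulus among the singular points: 11/6 - (1/42)*sqrt(3661).


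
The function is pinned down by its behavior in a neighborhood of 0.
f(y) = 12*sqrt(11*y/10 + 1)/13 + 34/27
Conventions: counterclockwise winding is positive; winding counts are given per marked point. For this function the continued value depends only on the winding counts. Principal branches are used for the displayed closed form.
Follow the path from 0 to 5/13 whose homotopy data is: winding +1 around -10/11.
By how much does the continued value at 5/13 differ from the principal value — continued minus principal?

The rational part is single-valued and drops out of the difference; each branch term changes only by its own monodromy.
(12/13)*sqrt(1 - y/(-10/11)): winding +1 is odd, the square root flips sign, contributing -2*(12/13)*sqrt(1 - (5/13)/(-10/11)) = -2*(12/13)*sqrt(37/26) = -(12/169)*sqrt(962).
Summing the contributions at y = 5/13 gives -(12/169)*sqrt(962).

Continued minus principal equals -(12/169)*sqrt(962).


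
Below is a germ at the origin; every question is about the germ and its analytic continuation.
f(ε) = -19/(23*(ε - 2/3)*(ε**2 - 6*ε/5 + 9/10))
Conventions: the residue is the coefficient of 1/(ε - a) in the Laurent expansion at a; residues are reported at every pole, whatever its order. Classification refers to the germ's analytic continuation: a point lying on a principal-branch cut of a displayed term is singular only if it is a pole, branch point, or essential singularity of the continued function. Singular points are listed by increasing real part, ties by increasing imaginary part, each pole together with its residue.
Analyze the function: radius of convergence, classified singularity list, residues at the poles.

Radius of convergence at 0: 2/3.
At (3/5) - ((3/10)*sqrt(6))*i: a pole of order 1; residue (855/1127) + ((95/3381)*sqrt(6))*i.
At (3/5) + ((3/10)*sqrt(6))*i: a pole of order 1; residue (855/1127) - ((95/3381)*sqrt(6))*i.
At 2/3: a pole of order 1; residue -1710/1127.


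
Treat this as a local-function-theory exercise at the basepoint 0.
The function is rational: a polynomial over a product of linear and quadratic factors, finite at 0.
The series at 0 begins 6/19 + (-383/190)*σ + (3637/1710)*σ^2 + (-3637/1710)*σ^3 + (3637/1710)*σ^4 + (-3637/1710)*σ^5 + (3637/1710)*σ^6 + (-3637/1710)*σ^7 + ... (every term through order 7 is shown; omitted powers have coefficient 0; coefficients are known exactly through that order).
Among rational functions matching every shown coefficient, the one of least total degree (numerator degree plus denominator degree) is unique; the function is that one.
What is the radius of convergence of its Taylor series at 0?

No rational of total degree below 3 reproduces all 8 coefficients; solving the [2/1] Pade equations on them gives f(σ) = (σ**2/9 - 17*σ/10 + 6/19)/(σ + 1), whose expansion matches every shown term.
Denominator factor (σ + 1): pole of order 1 at -1, modulus 1.
The radius of convergence is the smallest modulus among the singular points: 1.

The radius of convergence is 1.


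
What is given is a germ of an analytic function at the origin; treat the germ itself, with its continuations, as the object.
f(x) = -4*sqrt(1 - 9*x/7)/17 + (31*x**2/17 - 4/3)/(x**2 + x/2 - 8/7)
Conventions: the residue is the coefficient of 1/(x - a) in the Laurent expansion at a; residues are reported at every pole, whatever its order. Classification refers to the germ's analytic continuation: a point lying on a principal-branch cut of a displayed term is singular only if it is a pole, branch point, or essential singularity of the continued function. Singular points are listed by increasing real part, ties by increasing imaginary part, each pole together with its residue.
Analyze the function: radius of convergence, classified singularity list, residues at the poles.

Denominator factor (x**2 + x/2 - 8/7): discriminant 135/28, real irrational roots -1/4 + (3/28)*sqrt(105) and -1/4 - (3/28)*sqrt(105); poles of order 1, moduli -1/4 + (3/28)*sqrt(105) and 1/4 + (3/28)*sqrt(105).
Branch term (-4/17)*sqrt(1 - x/(7/9)): its argument vanishes at x = 7/9, a square-root branch point, modulus 7/9.
The radius of convergence is the smallest modulus among the singular points: 7/9.
The branch term is analytic at -1/4 - (3/28)*sqrt(105) and contributes nothing to the residue; only the rational part matters.
The factor x**2 + x/2 - 8/7 splits as (x - a)(x - a') with a = -1/4 - (3/28)*sqrt(105), a' = -1/4 + (3/28)*sqrt(105). At the order-1 pole a set g(x) = (x - a)*(rational part) = [31*x**2/17 - 4/3] / (x - a').
Simple pole: residue = g(a) at a = -1/4 - (3/28)*sqrt(105), which is -31/68 - (559/12852)*sqrt(105).
The branch term is analytic at -1/4 + (3/28)*sqrt(105) and contributes nothing to the residue; only the rational part matters.
The factor x**2 + x/2 - 8/7 splits as (x - a)(x - a') with a = -1/4 + (3/28)*sqrt(105), a' = -1/4 - (3/28)*sqrt(105). At the order-1 pole a set g(x) = (x - a)*(rational part) = [31*x**2/17 - 4/3] / (x - a').
Simple pole: residue = g(a) at a = -1/4 + (3/28)*sqrt(105), which is -31/68 + (559/12852)*sqrt(105).
List the singular points by increasing real part (a conjugate pair: the negative imaginary part first).

Radius of convergence at 0: 7/9.
At -1/4 - (3/28)*sqrt(105): a pole of order 1; residue -31/68 - (559/12852)*sqrt(105).
At 7/9: an algebraic (square-root) branch point.
At -1/4 + (3/28)*sqrt(105): a pole of order 1; residue -31/68 + (559/12852)*sqrt(105).


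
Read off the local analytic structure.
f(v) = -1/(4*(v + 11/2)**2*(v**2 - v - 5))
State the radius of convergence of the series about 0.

The radius of convergence is -1/2 + (1/2)*sqrt(21).

Denominator factor (v + 11/2)^2: pole of order 2 at -11/2, modulus 11/2.
Denominator factor (v**2 - v - 5): discriminant 21, real irrational roots 1/2 + (1/2)*sqrt(21) and 1/2 - (1/2)*sqrt(21); poles of order 1, moduli 1/2 + (1/2)*sqrt(21) and -1/2 + (1/2)*sqrt(21).
The radius of convergence is the smallest modulus among the singular points: -1/2 + (1/2)*sqrt(21).


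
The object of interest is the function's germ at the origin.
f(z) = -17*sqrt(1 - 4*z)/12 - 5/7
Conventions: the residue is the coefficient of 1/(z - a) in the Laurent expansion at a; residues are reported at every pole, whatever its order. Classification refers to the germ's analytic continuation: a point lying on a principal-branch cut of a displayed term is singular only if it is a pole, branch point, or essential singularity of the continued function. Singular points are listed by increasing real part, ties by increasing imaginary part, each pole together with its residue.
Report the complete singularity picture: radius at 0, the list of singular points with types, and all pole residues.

Branch term (-17/12)*sqrt(1 - z/(1/4)): its argument vanishes at z = 1/4, a square-root branch point, modulus 1/4.
The radius of convergence is the smallest modulus among the singular points: 1/4.

Radius of convergence at 0: 1/4.
At 1/4: an algebraic (square-root) branch point.


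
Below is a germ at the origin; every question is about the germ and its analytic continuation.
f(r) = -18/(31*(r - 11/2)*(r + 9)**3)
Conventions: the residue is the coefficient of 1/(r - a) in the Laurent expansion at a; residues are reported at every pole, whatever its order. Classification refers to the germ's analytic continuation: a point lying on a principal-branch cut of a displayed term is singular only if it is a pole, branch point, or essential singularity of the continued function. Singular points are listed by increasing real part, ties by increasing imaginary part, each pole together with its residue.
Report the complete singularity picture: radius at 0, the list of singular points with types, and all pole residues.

Radius of convergence at 0: 11/2.
At -9: a pole of order 3; residue 144/756059.
At 11/2: a pole of order 1; residue -144/756059.

Denominator factor (r - 11/2): pole of order 1 at 11/2, modulus 11/2.
Denominator factor (r + 9)^3: pole of order 3 at -9, modulus 9.
The radius of convergence is the smallest modulus among the singular points: 11/2.
At the order-3 pole -9 set g(r) = (r - (-9))^3*f(r) = -18/(31*(r - 11/2)).
Order-3 pole: residue = g''(a)/2; g''(-9) = 288/756059, so the residue is 144/756059.
At the order-1 pole 11/2 set g(r) = (r - (11/2))*f(r) = -18/(31*(r + 9)**3).
Simple pole: residue = g(a) at a = 11/2, which is -144/756059.
List the singular points by increasing real part (a conjugate pair: the negative imaginary part first).


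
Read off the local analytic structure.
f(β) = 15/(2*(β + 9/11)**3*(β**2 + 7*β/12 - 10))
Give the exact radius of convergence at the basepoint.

The radius of convergence is 9/11.

Denominator factor (β + 9/11)^3: pole of order 3 at -9/11, modulus 9/11.
Denominator factor (β**2 + 7*β/12 - 10): discriminant 5809/144, real irrational roots -7/24 + (1/24)*sqrt(5809) and -7/24 - (1/24)*sqrt(5809); poles of order 1, moduli -7/24 + (1/24)*sqrt(5809) and 7/24 + (1/24)*sqrt(5809).
The radius of convergence is the smallest modulus among the singular points: 9/11.


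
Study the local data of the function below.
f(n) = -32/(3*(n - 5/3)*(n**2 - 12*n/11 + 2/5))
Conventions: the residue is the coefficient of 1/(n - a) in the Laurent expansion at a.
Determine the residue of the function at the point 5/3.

At the order-1 pole 5/3 set g(n) = (n - (5/3))*f(n) = -32/(3*(n**2 - 12*n/11 + 2/5)).
Simple pole: residue = g(a) at a = 5/3, which is -5280/673.

The residue is -5280/673.


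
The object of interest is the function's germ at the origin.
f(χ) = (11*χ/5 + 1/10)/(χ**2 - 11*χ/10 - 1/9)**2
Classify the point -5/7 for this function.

Denominator factors: χ**2 - 11*χ/10 - 1/9 = 1045/882 at χ = -5/7 — none vanishes.
So the germ continues analytically to -5/7.

The point is a regular point.


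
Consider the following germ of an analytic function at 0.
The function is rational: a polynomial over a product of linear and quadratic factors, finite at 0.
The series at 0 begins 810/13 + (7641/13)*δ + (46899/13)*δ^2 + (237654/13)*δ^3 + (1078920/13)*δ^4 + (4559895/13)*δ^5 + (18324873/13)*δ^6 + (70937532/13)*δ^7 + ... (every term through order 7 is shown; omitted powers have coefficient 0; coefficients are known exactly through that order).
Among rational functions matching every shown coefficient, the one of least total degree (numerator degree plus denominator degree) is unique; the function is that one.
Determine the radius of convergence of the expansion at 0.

The radius of convergence is 1/3.

No rational of total degree below 4 reproduces all 8 coefficients; solving the [1/3] Pade equations on them gives f(δ) = (-δ - 30/13)/(δ - 1/3)**3, whose expansion matches every shown term.
Denominator factor (δ - 1/3)^3: pole of order 3 at 1/3, modulus 1/3.
The radius of convergence is the smallest modulus among the singular points: 1/3.


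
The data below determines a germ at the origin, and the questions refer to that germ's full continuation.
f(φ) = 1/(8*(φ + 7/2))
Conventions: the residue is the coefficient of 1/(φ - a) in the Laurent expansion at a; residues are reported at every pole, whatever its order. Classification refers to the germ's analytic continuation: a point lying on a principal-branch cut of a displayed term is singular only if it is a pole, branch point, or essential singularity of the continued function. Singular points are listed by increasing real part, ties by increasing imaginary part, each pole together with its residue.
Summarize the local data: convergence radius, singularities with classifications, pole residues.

Denominator factor (φ + 7/2): pole of order 1 at -7/2, modulus 7/2.
The radius of convergence is the smallest modulus among the singular points: 7/2.
At the order-1 pole -7/2 set g(φ) = (φ - (-7/2))*f(φ) = 1/8.
Simple pole: residue = g(a) at a = -7/2, which is 1/8.

Radius of convergence at 0: 7/2.
At -7/2: a pole of order 1; residue 1/8.


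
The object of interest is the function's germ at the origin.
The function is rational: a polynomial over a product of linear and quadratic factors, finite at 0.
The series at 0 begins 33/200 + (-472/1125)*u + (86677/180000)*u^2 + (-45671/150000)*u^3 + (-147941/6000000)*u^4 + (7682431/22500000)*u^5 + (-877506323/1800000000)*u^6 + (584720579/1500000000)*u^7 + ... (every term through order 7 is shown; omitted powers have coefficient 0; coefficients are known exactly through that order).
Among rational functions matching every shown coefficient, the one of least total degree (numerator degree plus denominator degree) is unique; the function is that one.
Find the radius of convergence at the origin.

The radius of convergence is 1.

No rational of total degree below 4 reproduces all 8 coefficients; solving the [1/3] Pade equations on them gives f(u) = (33/20 - 14*u/9)/((u + 10)*(u**2 + 3*u/2 + 1)), whose expansion matches every shown term.
Denominator factor (u**2 + 3*u/2 + 1): discriminant -7/4, complex-conjugate roots (-3/4) + ((1/4)*sqrt(7))*i and (-3/4) - ((1/4)*sqrt(7))*i; poles of order 1, moduli 1 and 1.
Denominator factor (u + 10): pole of order 1 at -10, modulus 10.
The radius of convergence is the smallest modulus among the singular points: 1.


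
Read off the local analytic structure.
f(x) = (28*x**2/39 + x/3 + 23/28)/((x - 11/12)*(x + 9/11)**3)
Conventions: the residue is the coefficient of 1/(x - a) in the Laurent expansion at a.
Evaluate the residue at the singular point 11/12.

At the order-1 pole 11/12 set g(x) = (x - (11/12))*f(x) = (28*x**2/39 + x/3 + 23/28)/(x + 9/11)**3.
Simple pole: residue = g(a) at a = 11/12, which is 362138480/1092817999.

The residue is 362138480/1092817999.


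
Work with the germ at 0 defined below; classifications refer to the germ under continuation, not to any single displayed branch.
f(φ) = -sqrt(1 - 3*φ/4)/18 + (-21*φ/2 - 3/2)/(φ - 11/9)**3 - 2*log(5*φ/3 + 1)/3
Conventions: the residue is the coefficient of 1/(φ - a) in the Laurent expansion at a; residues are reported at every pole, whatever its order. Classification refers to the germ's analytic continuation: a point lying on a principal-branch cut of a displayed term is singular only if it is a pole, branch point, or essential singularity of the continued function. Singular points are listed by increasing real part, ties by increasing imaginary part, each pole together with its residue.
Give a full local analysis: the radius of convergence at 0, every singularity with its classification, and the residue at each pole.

Denominator factor (φ - 11/9)^3: pole of order 3 at 11/9, modulus 11/9.
Branch term (-1/18)*sqrt(1 - φ/(4/3)): its argument vanishes at φ = 4/3, a square-root branch point, modulus 4/3.
Branch term (-2/3)*log(1 - φ/(-3/5)): its argument vanishes at φ = -3/5, a logarithmic branch point, modulus 3/5.
The radius of convergence is the smallest modulus among the singular points: 3/5.
The branch terms are analytic at 11/9 and contribute nothing to the residue; only the rational part matters.
At the order-3 pole 11/9 set g(φ) = (φ - (11/9))^3*(rational part) = -21*φ/2 - 3/2.
Order-3 pole: residue = g''(a)/2; g''(11/9) = 0, so the residue is 0.
List the singular points by increasing real part (a conjugate pair: the negative imaginary part first).

Radius of convergence at 0: 3/5.
At -3/5: a logarithmic branch point.
At 11/9: a pole of order 3; residue 0.
At 4/3: an algebraic (square-root) branch point.


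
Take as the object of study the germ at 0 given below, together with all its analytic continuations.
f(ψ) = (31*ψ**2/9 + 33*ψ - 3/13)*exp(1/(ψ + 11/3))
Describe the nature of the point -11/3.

The exponent 1/(ψ - (-11/3)) has a pole at -11/3, so exp(1/(ψ - (-11/3))) takes every nonzero value near it: an essential singularity (not a pole of any order).

The point is an essential singularity.


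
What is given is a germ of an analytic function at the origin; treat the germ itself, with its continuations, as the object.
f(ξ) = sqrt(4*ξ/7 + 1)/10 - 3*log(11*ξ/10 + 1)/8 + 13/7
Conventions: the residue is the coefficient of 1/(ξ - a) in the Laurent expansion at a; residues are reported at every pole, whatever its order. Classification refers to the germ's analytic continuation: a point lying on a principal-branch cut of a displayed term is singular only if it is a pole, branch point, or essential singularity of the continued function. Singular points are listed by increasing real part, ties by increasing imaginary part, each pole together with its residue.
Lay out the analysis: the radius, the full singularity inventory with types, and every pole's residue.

Branch term (-3/8)*log(1 - ξ/(-10/11)): its argument vanishes at ξ = -10/11, a logarithmic branch point, modulus 10/11.
Branch term (1/10)*sqrt(1 - ξ/(-7/4)): its argument vanishes at ξ = -7/4, a square-root branch point, modulus 7/4.
The radius of convergence is the smallest modulus among the singular points: 10/11.
List the singular points by increasing real part (a conjugate pair: the negative imaginary part first).

Radius of convergence at 0: 10/11.
At -7/4: an algebraic (square-root) branch point.
At -10/11: a logarithmic branch point.


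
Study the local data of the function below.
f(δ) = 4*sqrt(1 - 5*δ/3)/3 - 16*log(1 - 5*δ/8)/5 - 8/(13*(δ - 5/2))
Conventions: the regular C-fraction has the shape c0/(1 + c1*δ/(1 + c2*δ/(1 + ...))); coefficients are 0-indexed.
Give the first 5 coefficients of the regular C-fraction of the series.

The regular C-fraction coefficients are [308/195, -722/1155, 39429/93632, -12032713/33193152, -178262664269/162095645934].

Taylor coefficients (expand at 0): a_0 = 308/195, a_1 = 2888/2925, a_2 = 70699/351000, a_3 = -2308849/21060000, a_4 = -2764814633/10108800000.
c0 = a_0 = 308/195. Peel one level at a time: if S = 1 + c*δ/S' with S'(0) = 1, then c is the δ-coefficient of S and S' = c*δ/(S - 1).
S_1 = c0/f = 1 + (-722/1155)*δ + (249717/948640)*δ^2 + ...; c1 = -722/1155.
S_2 = c1*δ/(S_1 - 1) = 1 + (39429/93632)*δ + (2031497/13307904)*δ^2 + ...; c2 = 39429/93632.
S_3 = c2*δ/(S_2 - 1) = 1 + (-12032713/33193152)*δ + (-13726225148713/34430791865472)*δ^2 + ...; c3 = -12032713/33193152.
S_4 = c3*δ/(S_3 - 1) = 1 + (-178262664269/162095645934)*δ + ...; c4 = -178262664269/162095645934.


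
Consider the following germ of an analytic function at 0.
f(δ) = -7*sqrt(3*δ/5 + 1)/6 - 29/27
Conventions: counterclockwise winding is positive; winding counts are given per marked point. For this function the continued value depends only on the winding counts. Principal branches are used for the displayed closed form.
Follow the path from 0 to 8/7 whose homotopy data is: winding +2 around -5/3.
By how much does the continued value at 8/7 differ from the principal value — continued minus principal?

Continued minus principal equals 0.

The rational part is single-valued and drops out of the difference; each branch term changes only by its own monodromy.
(-7/6)*sqrt(1 - δ/(-5/3)): winding +2 is even, the square root returns to the same sheet, contribution 0.
Summing the contributions at δ = 8/7 gives 0.


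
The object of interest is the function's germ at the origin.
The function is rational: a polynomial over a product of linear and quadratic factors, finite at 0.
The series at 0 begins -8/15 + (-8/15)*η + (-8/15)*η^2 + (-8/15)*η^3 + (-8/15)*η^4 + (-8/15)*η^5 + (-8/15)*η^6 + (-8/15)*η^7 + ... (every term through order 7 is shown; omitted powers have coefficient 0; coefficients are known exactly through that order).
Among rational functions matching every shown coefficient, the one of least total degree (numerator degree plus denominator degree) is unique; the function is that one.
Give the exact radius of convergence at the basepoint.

No rational of total degree below 1 reproduces all 8 coefficients; solving the [0/1] Pade equations on them gives f(η) = 8/(15*(η - 1)), whose expansion matches every shown term.
Denominator factor (η - 1): pole of order 1 at 1, modulus 1.
The radius of convergence is the smallest modulus among the singular points: 1.

The radius of convergence is 1.


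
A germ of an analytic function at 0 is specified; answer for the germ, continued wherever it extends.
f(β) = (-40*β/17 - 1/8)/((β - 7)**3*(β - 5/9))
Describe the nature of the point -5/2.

The point is a regular point.

Denominator factors: β - 7 = -19/2 at β = -5/2; β - 5/9 = -55/18 at β = -5/2 — none vanishes.
So the germ continues analytically to -5/2.


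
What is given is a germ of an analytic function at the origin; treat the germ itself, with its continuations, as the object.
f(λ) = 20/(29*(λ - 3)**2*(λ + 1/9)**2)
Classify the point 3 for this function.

The point is a pole of order 2.

The denominator factor λ - 3 vanishes at 3 and appears to the power 2; the numerator there equals 20/29, nonzero, and no other factor vanishes.
Hence a pole whose order is the multiplicity, 2.


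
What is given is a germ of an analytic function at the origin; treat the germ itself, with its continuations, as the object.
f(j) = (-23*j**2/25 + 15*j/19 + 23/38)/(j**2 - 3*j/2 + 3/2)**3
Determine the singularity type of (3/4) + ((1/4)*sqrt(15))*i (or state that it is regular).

The point is a pole of order 3.

The denominator factor j**2 - 3*j/2 + 3/2 vanishes at (3/4) + ((1/4)*sqrt(15))*i and appears to the power 3; the numerator there equals (5861/3800) - ((561/3800)*sqrt(15))*i, nonzero, and no other factor vanishes.
Hence a pole whose order is the multiplicity, 3.


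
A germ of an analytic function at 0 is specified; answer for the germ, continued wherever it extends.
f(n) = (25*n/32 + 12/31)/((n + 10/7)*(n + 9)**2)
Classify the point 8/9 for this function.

Denominator factors: n + 9 = 89/9 at n = 8/9; n + 10/7 = 146/63 at n = 8/9 — none vanishes.
So the germ continues analytically to 8/9.

The point is a regular point.


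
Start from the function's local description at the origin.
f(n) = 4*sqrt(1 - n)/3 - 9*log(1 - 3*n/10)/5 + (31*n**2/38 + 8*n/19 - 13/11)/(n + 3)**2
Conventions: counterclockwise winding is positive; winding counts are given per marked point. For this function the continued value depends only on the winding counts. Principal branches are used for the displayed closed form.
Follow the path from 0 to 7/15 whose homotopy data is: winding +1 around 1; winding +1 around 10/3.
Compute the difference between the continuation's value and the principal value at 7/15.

Continued minus principal equals (-(16/45)*sqrt(30)) - ((18/5)*pi)*i.

The rational part is single-valued and drops out of the difference; each branch term changes only by its own monodromy.
(-9/5)*log(1 - n/(10/3)): each positive loop around 10/3 adds 2*pi*i to the log, so winding +1 contributes (-9/5)*(1)*2*pi*i = -(18/5)*pi*i.
(4/3)*sqrt(1 - n/(1)): winding +1 is odd, the square root flips sign, contributing -2*(4/3)*sqrt(1 - (7/15)/(1)) = -2*(4/3)*sqrt(8/15) = -(16/45)*sqrt(30).
Summing the contributions at n = 7/15 gives (-(16/45)*sqrt(30)) - ((18/5)*pi)*i.


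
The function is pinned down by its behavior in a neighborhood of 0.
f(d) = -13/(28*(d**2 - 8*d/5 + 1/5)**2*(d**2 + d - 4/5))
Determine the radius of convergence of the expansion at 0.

The radius of convergence is 4/5 - (1/5)*sqrt(11).

Denominator factor (d**2 - 8*d/5 + 1/5)^2: discriminant 44/25, real irrational roots 4/5 + (1/5)*sqrt(11) and 4/5 - (1/5)*sqrt(11); poles of order 2, moduli 4/5 + (1/5)*sqrt(11) and 4/5 - (1/5)*sqrt(11).
Denominator factor (d**2 + d - 4/5): discriminant 21/5, real irrational roots -1/2 + (1/10)*sqrt(105) and -1/2 - (1/10)*sqrt(105); poles of order 1, moduli -1/2 + (1/10)*sqrt(105) and 1/2 + (1/10)*sqrt(105).
The radius of convergence is the smallest modulus among the singular points: 4/5 - (1/5)*sqrt(11).


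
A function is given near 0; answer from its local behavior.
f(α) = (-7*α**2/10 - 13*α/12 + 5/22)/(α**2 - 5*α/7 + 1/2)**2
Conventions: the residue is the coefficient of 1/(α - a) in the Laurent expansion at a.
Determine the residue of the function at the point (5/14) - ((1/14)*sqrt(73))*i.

The residue is -((230741/3517140)*sqrt(73))*i.

The factor α**2 - 5*α/7 + 1/2 splits as (α - a)(α - a') with a = (5/14) - ((1/14)*sqrt(73))*i, a' = (5/14) + ((1/14)*sqrt(73))*i. At the order-2 pole a set g(α) = (α - a)^2*f(α) = [-7*α**2/10 - 13*α/12 + 5/22] / (α - a')^2.
Order-2 pole: residue = g'(a); g'((5/14) - ((1/14)*sqrt(73))*i) = -((230741/3517140)*sqrt(73))*i, so the residue is -((230741/3517140)*sqrt(73))*i.


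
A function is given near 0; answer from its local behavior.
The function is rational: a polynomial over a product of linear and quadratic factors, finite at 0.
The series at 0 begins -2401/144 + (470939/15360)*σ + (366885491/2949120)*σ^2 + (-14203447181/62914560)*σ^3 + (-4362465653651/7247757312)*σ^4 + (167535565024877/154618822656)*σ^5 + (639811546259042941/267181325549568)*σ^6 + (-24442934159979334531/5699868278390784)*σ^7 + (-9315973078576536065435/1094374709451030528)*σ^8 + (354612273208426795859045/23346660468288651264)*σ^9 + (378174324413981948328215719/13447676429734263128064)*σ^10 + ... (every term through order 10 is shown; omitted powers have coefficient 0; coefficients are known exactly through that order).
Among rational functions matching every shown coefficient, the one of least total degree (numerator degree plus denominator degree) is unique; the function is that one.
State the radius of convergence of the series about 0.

No rational of total degree below 9 reproduces all 11 coefficients; solving the [1/8] Pade equations on them gives f(σ) = (33*σ/5 - 7/2)/((σ**2 + 3/7)**3*(σ**2 - σ/8 + 8/3)), whose expansion matches every shown term.
Denominator factor (σ**2 - σ/8 + 8/3): discriminant -2045/192, complex-conjugate roots (1/16) + ((1/48)*sqrt(6135))*i and (1/16) - ((1/48)*sqrt(6135))*i; poles of order 1, moduli (2/3)*sqrt(6) and (2/3)*sqrt(6).
Denominator factor (σ**2 + 3/7)^3: discriminant -12/7, complex-conjugate roots ((1/7)*sqrt(21))*i and -((1/7)*sqrt(21))*i; poles of order 3, moduli (1/7)*sqrt(21) and (1/7)*sqrt(21).
The radius of convergence is the smallest modulus among the singular points: (1/7)*sqrt(21).

The radius of convergence is (1/7)*sqrt(21).


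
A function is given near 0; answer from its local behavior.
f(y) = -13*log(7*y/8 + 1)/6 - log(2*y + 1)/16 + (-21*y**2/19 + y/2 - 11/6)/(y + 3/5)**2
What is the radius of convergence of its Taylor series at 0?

The radius of convergence is 1/2.

Denominator factor (y + 3/5)^2: pole of order 2 at -3/5, modulus 3/5.
Branch term (-1/16)*log(1 - y/(-1/2)): its argument vanishes at y = -1/2, a logarithmic branch point, modulus 1/2.
Branch term (-13/6)*log(1 - y/(-8/7)): its argument vanishes at y = -8/7, a logarithmic branch point, modulus 8/7.
The radius of convergence is the smallest modulus among the singular points: 1/2.


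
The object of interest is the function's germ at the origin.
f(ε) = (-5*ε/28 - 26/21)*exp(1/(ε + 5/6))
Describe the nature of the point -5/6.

The point is an essential singularity.

The exponent 1/(ε - (-5/6)) has a pole at -5/6, so exp(1/(ε - (-5/6))) takes every nonzero value near it: an essential singularity (not a pole of any order).


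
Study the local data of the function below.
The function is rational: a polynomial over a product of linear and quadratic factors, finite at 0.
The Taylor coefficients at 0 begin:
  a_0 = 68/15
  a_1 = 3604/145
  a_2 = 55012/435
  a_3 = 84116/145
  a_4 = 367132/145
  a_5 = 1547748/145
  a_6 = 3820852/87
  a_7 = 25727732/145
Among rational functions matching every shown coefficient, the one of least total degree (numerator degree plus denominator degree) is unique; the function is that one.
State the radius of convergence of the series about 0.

The radius of convergence is -3/4 + (1/4)*sqrt(17).

No rational of total degree below 5 reproduces all 8 coefficients; solving the [1/4] Pade equations on them gives f(ξ) = (17/15 - 17*ξ/29)/(ξ**2 + 3*ξ/2 - 1/2)**2, whose expansion matches every shown term.
Denominator factor (ξ**2 + 3*ξ/2 - 1/2)^2: discriminant 17/4, real irrational roots -3/4 + (1/4)*sqrt(17) and -3/4 - (1/4)*sqrt(17); poles of order 2, moduli -3/4 + (1/4)*sqrt(17) and 3/4 + (1/4)*sqrt(17).
The radius of convergence is the smallest modulus among the singular points: -3/4 + (1/4)*sqrt(17).


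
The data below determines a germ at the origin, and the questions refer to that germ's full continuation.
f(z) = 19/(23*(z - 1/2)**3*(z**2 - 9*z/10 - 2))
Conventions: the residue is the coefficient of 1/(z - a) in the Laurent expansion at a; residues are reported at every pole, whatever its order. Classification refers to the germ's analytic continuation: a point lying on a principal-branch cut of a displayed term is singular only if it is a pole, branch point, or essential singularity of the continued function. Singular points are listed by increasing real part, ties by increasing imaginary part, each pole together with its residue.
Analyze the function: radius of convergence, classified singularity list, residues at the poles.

Radius of convergence at 0: 1/2.
At 9/20 - (1/20)*sqrt(881): a pole of order 1; residue 20995/244904 - (62795/215760424)*sqrt(881).
At 1/2: a pole of order 3; residue -20995/122452.
At 9/20 + (1/20)*sqrt(881): a pole of order 1; residue 20995/244904 + (62795/215760424)*sqrt(881).

Denominator factor (z - 1/2)^3: pole of order 3 at 1/2, modulus 1/2.
Denominator factor (z**2 - 9*z/10 - 2): discriminant 881/100, real irrational roots 9/20 + (1/20)*sqrt(881) and 9/20 - (1/20)*sqrt(881); poles of order 1, moduli 9/20 + (1/20)*sqrt(881) and -9/20 + (1/20)*sqrt(881).
The radius of convergence is the smallest modulus among the singular points: 1/2.
The factor z**2 - 9*z/10 - 2 splits as (z - a)(z - a') with a = 9/20 - (1/20)*sqrt(881), a' = 9/20 + (1/20)*sqrt(881). At the order-1 pole a set g(z) = (z - a)*f(z) = [19/(23*(z - 1/2)**3)] / (z - a').
Simple pole: residue = g(a) at a = 9/20 - (1/20)*sqrt(881), which is 20995/244904 - (62795/215760424)*sqrt(881).
At the order-3 pole 1/2 set g(z) = (z - (1/2))^3*f(z) = 19/(23*(z**2 - 9*z/10 - 2)).
Order-3 pole: residue = g''(a)/2; g''(1/2) = -20995/61226, so the residue is -20995/122452.
The factor z**2 - 9*z/10 - 2 splits as (z - a)(z - a') with a = 9/20 + (1/20)*sqrt(881), a' = 9/20 - (1/20)*sqrt(881). At the order-1 pole a set g(z) = (z - a)*f(z) = [19/(23*(z - 1/2)**3)] / (z - a').
Simple pole: residue = g(a) at a = 9/20 + (1/20)*sqrt(881), which is 20995/244904 + (62795/215760424)*sqrt(881).
List the singular points by increasing real part (a conjugate pair: the negative imaginary part first).
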